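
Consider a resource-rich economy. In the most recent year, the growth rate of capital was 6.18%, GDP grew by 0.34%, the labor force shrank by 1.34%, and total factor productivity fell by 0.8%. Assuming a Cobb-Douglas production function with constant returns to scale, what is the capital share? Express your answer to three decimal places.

The capital share is 0.330.

gY = gA + α·gK + (1−α)·gL, so gY − gA − gL = α(gK − gL).
0.34 + 0.8 + 1.34 = α × (6.18 − (-1.34)).
2.48 = 7.52 α, so α = 0.32979.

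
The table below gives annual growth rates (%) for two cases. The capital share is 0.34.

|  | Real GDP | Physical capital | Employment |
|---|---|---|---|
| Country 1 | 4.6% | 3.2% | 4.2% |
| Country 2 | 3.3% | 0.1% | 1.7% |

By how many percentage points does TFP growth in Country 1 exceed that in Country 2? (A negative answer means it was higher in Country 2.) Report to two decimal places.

Labor's share = 1 − 0.34 = 0.66.
Country 1: TFP = 4.6 − 1.088 − 2.772 = 0.74%.
Country 2: TFP = 3.3 − 0.034 − 1.122 = 2.144%.
Difference = 0.74 − (2.144) = -1.404 pp.

-1.40 percentage points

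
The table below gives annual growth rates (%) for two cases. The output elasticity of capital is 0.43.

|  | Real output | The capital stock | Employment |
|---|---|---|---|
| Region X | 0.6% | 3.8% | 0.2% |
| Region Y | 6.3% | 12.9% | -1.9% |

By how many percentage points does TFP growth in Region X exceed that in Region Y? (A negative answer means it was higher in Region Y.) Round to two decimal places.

-2.98 percentage points

Labor's share = 1 − 0.43 = 0.57.
Region X: TFP = 0.6 − 1.634 − 0.114 = -1.148%.
Region Y: TFP = 6.3 − 5.547 + 1.083 = 1.836%.
Difference = -1.148 − (1.836) = -2.984 pp.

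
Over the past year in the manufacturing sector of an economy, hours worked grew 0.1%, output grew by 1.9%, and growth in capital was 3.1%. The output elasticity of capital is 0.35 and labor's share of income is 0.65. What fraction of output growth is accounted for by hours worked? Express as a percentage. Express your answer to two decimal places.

3.42%

Labor's share = 1 − 0.35 = 0.65.
Hours worked contributed 0.65 × 0.1 = 0.065 pp.
Share of growth = 0.065 / 1.9 × 100 = 3.4211%.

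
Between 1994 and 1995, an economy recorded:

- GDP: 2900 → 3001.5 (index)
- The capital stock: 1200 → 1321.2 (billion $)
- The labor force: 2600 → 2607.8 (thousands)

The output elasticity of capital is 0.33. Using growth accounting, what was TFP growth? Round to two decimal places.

-0.03%

GDP growth = (3001.5 − 2900) / 2900 = 3.5%.
The capital stock growth = (1321.2 − 1200) / 1200 = 10.1%.
The labor force growth = (2607.8 − 2600) / 2600 = 0.3%.
Labor's share = 1 − 0.33 = 0.67.
The capital stock: 0.33 × 10.1 = 3.333 pp.
The labor force: 0.67 × 0.3 = 0.201 pp.
TFP growth = 3.5 − 3.534 = -0.034%.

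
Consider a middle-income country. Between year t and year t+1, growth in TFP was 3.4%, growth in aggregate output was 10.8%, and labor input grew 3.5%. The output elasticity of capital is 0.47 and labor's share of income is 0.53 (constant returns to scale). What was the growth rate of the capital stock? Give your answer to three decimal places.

The capital stock grew 11.798%.

Labor's share = 1 − 0.47 = 0.53.
gY = gA + 0.53×3.5 + 0.47×g.
0.47×g = 10.8 − 3.4 − 1.855 = 5.545.
g = 5.545 / 0.47 = 11.79787%.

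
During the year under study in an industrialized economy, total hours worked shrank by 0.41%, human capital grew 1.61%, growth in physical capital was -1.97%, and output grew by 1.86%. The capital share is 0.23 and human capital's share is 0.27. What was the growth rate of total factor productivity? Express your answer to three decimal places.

2.083%

Labor's share = 1 − 0.23 − 0.27 = 0.5.
Physical capital: 0.23 × (-1.97) = -0.4531 pp.
Human capital: 0.27 × 1.61 = 0.4347 pp.
Total hours worked: 0.5 × (-0.41) = -0.205 pp.
TFP growth = 1.86 + 0.2234 = 2.0834%.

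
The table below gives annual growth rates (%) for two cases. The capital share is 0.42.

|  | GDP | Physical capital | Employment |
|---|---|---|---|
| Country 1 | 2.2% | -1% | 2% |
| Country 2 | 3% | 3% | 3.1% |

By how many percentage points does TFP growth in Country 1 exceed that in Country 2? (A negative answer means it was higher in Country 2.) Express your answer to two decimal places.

Labor's share = 1 − 0.42 = 0.58.
Country 1: TFP = 2.2 + 0.42 − 1.16 = 1.46%.
Country 2: TFP = 3 − 1.26 − 1.798 = -0.058%.
Difference = 1.46 − (-0.058) = 1.518 pp.

1.52 percentage points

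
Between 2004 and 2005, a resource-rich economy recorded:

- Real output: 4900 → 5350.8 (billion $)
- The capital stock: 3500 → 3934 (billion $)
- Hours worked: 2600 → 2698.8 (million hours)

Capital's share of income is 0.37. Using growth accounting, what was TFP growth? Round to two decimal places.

Real output growth = (5350.8 − 4900) / 4900 = 9.2%.
The capital stock growth = (3934 − 3500) / 3500 = 12.4%.
Hours worked growth = (2698.8 − 2600) / 2600 = 3.8%.
Labor's share = 1 − 0.37 = 0.63.
The capital stock: 0.37 × 12.4 = 4.588 pp.
Hours worked: 0.63 × 3.8 = 2.394 pp.
TFP growth = 9.2 − 6.982 = 2.218%.

TFP grew 2.22%.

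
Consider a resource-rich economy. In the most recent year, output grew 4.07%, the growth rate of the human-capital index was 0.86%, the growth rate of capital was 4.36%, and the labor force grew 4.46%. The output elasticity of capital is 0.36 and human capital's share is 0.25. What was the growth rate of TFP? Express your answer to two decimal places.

Labor's share = 1 − 0.36 − 0.25 = 0.39.
Capital: 0.36 × 4.36 = 1.5696 pp.
The human-capital index: 0.25 × 0.86 = 0.215 pp.
The labor force: 0.39 × 4.46 = 1.7394 pp.
TFP growth = 4.07 − 3.524 = 0.546%.

0.55%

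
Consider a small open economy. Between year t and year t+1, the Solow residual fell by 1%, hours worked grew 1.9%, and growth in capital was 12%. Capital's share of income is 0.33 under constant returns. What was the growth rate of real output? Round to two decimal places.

Real output grew 4.23%.

Labor's share = 1 − 0.33 = 0.67.
Capital: 0.33 × 12 = 3.96 pp.
Hours worked: 0.67 × 1.9 = 1.273 pp.
Output growth = -1 + 5.233 = 4.233%.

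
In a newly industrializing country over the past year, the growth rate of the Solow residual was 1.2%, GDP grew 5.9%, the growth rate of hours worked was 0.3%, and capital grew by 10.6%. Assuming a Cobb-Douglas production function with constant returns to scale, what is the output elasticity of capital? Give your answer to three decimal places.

0.427

gY = gA + α·gK + (1−α)·gL, so gY − gA − gL = α(gK − gL).
5.9 − 1.2 − 0.3 = α × (10.6 − 0.3).
4.4 = 10.3 α, so α = 0.42718.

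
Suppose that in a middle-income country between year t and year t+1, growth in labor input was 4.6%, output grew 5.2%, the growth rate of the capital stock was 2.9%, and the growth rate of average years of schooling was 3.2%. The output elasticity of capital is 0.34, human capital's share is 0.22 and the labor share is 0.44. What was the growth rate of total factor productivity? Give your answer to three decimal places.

Labor's share = 1 − 0.34 − 0.22 = 0.44.
The capital stock: 0.34 × 2.9 = 0.986 pp.
Average years of schooling: 0.22 × 3.2 = 0.704 pp.
Labor input: 0.44 × 4.6 = 2.024 pp.
TFP growth = 5.2 − 3.714 = 1.486%.

Total factor productivity grew 1.486%.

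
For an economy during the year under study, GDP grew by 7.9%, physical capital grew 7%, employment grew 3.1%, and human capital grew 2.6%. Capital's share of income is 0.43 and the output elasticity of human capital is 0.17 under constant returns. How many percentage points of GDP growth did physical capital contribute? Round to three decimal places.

Contribution = share × growth = 0.43 × 7 = 3.01 pp.

3.010 percentage points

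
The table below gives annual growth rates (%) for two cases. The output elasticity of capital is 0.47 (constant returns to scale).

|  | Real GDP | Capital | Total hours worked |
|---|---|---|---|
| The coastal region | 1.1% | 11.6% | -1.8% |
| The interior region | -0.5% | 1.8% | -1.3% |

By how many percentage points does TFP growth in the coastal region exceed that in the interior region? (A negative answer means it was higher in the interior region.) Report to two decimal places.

-2.74 percentage points

Labor's share = 1 − 0.47 = 0.53.
The coastal region: TFP = 1.1 − 5.452 + 0.954 = -3.398%.
The interior region: TFP = -0.5 − 0.846 + 0.689 = -0.657%.
Difference = -3.398 − (-0.657) = -2.741 pp.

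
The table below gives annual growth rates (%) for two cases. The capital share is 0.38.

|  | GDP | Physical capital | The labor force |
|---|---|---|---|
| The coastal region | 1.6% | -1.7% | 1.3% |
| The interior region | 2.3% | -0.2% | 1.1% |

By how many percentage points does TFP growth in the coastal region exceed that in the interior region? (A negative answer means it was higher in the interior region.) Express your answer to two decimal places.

-0.25 percentage points

Labor's share = 1 − 0.38 = 0.62.
The coastal region: TFP = 1.6 + 0.646 − 0.806 = 1.44%.
The interior region: TFP = 2.3 + 0.076 − 0.682 = 1.694%.
Difference = 1.44 − (1.694) = -0.254 pp.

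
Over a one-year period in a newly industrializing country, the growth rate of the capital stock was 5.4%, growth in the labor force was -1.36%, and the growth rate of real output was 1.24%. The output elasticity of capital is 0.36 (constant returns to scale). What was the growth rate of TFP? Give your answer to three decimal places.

Labor's share = 1 − 0.36 = 0.64.
The capital stock: 0.36 × 5.4 = 1.944 pp.
The labor force: 0.64 × (-1.36) = -0.8704 pp.
TFP growth = 1.24 − 1.0736 = 0.1664%.

TFP growth was 0.166%.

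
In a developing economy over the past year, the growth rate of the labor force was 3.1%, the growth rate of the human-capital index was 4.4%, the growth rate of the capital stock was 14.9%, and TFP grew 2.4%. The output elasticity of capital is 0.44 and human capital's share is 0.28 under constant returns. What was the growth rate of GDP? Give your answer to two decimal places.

11.06%

Labor's share = 1 − 0.44 − 0.28 = 0.28.
The capital stock: 0.44 × 14.9 = 6.556 pp.
The human-capital index: 0.28 × 4.4 = 1.232 pp.
The labor force: 0.28 × 3.1 = 0.868 pp.
Output growth = 2.4 + 8.656 = 11.056%.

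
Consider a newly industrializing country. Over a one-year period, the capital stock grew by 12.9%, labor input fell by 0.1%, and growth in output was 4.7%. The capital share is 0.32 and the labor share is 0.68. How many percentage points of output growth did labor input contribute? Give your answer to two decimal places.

-0.07 pp

Labor's share = 1 − 0.32 = 0.68.
Contribution = share × growth = 0.68 × (-0.1) = -0.068 pp.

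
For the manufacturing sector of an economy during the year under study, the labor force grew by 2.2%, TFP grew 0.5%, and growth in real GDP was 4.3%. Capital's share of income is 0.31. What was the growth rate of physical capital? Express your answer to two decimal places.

Labor's share = 1 − 0.31 = 0.69.
gY = gA + 0.69×2.2 + 0.31×g.
0.31×g = 4.3 − 0.5 − 1.518 = 2.282.
g = 2.282 / 0.31 = 7.3613%.

Physical capital growth was 7.36%.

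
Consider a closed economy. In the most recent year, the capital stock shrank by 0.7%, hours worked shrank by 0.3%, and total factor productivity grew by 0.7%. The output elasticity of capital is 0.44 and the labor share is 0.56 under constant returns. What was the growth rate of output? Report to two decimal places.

Labor's share = 1 − 0.44 = 0.56.
The capital stock: 0.44 × (-0.7) = -0.308 pp.
Hours worked: 0.56 × (-0.3) = -0.168 pp.
Output growth = 0.7 + (-0.476) = 0.224%.

0.22%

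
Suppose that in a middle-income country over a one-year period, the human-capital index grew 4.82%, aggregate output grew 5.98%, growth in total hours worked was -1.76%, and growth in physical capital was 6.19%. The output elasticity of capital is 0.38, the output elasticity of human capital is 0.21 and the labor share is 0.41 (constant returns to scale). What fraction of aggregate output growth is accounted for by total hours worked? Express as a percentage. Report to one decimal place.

Labor's share = 1 − 0.38 − 0.21 = 0.41.
Total hours worked contributed 0.41 × (-1.76) = -0.7216 pp.
Share of growth = -0.7216 / 5.98 × 100 = -12.067%.

-12.1%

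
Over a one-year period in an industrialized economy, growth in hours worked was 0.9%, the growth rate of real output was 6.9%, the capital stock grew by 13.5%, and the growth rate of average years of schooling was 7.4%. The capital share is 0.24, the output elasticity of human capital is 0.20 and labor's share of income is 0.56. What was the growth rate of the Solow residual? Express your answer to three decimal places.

1.676%

Labor's share = 1 − 0.24 − 0.2 = 0.56.
The capital stock: 0.24 × 13.5 = 3.24 pp.
Average years of schooling: 0.2 × 7.4 = 1.48 pp.
Hours worked: 0.56 × 0.9 = 0.504 pp.
TFP growth = 6.9 − 5.224 = 1.676%.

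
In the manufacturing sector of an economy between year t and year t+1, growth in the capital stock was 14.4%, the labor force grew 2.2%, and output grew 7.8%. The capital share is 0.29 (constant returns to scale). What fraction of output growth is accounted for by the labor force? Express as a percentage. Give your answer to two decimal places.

Labor's share = 1 − 0.29 = 0.71.
The labor force contributed 0.71 × 2.2 = 1.562 pp.
Share of growth = 1.562 / 7.8 × 100 = 20.0256%.

20.03%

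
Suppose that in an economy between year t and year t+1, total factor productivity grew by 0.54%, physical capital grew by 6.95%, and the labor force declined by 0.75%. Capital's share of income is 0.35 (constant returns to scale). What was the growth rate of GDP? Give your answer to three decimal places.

GDP growth was 2.485%.

Labor's share = 1 − 0.35 = 0.65.
Physical capital: 0.35 × 6.95 = 2.4325 pp.
The labor force: 0.65 × (-0.75) = -0.4875 pp.
Output growth = 0.54 + 1.945 = 2.485%.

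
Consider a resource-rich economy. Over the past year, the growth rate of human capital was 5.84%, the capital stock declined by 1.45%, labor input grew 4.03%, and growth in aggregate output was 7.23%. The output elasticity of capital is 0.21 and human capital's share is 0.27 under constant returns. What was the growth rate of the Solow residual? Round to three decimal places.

Labor's share = 1 − 0.21 − 0.27 = 0.52.
The capital stock: 0.21 × (-1.45) = -0.3045 pp.
Human capital: 0.27 × 5.84 = 1.5768 pp.
Labor input: 0.52 × 4.03 = 2.0956 pp.
TFP growth = 7.23 − 3.3679 = 3.8621%.

3.862%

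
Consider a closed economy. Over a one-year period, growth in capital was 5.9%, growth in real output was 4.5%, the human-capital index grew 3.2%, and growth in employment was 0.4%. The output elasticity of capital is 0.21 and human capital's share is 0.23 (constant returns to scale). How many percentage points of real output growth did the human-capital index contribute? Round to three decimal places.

0.736 percentage points

Contribution = share × growth = 0.23 × 3.2 = 0.736 pp.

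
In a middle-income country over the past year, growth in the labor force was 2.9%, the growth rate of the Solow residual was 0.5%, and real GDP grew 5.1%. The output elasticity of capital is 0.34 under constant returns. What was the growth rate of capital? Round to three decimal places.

Labor's share = 1 − 0.34 = 0.66.
gY = gA + 0.66×2.9 + 0.34×g.
0.34×g = 5.1 − 0.5 − 1.914 = 2.686.
g = 2.686 / 0.34 = 7.9%.

7.900%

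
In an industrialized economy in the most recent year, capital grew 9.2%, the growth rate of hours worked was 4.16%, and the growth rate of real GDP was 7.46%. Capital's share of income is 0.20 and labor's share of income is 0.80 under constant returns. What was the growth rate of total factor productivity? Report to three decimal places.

2.292%

Labor's share = 1 − 0.2 = 0.8.
Capital: 0.2 × 9.2 = 1.84 pp.
Hours worked: 0.8 × 4.16 = 3.328 pp.
TFP growth = 7.46 − 5.168 = 2.292%.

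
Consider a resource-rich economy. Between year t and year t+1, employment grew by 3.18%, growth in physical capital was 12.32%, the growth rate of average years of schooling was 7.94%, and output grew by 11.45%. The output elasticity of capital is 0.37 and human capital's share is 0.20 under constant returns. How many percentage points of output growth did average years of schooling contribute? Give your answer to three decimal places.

Contribution = share × growth = 0.2 × 7.94 = 1.588 pp.

1.588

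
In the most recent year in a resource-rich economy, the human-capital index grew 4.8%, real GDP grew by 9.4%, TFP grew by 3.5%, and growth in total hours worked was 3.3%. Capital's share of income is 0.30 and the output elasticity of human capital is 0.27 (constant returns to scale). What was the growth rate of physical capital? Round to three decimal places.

Labor's share = 1 − 0.3 − 0.27 = 0.43.
gY = gA + 0.27×4.8 + 0.43×3.3 + 0.3×g.
0.3×g = 9.4 − 3.5 − 2.715 = 3.185.
g = 3.185 / 0.3 = 10.61667%.

Physical capital growth was 10.617%.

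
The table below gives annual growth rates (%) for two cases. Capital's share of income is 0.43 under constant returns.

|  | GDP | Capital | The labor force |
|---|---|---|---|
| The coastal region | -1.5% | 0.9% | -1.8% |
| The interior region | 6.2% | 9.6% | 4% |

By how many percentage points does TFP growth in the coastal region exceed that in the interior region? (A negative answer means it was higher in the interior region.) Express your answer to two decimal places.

-0.65 percentage points

Labor's share = 1 − 0.43 = 0.57.
The coastal region: TFP = -1.5 − 0.387 + 1.026 = -0.861%.
The interior region: TFP = 6.2 − 4.128 − 2.28 = -0.208%.
Difference = -0.861 − (-0.208) = -0.653 pp.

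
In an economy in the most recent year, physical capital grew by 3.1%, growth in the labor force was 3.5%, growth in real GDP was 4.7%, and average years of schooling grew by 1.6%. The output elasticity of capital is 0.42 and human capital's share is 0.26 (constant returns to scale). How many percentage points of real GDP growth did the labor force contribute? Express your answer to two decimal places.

1.12

Labor's share = 1 − 0.42 − 0.26 = 0.32.
Contribution = share × growth = 0.32 × 3.5 = 1.12 pp.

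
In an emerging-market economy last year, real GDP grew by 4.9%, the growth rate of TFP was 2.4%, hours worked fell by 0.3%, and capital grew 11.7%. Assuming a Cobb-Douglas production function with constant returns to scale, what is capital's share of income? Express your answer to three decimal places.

gY = gA + α·gK + (1−α)·gL, so gY − gA − gL = α(gK − gL).
4.9 − 2.4 + 0.3 = α × (11.7 − (-0.3)).
2.8 = 12 α, so α = 0.23333.

0.233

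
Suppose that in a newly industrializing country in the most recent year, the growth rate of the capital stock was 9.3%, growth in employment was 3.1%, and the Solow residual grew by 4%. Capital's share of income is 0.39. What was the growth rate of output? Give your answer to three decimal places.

9.518%

Labor's share = 1 − 0.39 = 0.61.
The capital stock: 0.39 × 9.3 = 3.627 pp.
Employment: 0.61 × 3.1 = 1.891 pp.
Output growth = 4 + 5.518 = 9.518%.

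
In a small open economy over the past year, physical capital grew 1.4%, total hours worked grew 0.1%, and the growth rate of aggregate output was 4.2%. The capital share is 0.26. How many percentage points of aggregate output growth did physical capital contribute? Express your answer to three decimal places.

0.364 pp

Contribution = share × growth = 0.26 × 1.4 = 0.364 pp.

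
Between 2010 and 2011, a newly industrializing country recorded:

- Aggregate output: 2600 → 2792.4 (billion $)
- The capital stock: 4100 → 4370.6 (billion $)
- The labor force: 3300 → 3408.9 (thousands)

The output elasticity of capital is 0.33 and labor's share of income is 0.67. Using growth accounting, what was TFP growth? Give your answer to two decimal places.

3.01%

Aggregate output growth = (2792.4 − 2600) / 2600 = 7.4%.
The capital stock growth = (4370.6 − 4100) / 4100 = 6.6%.
The labor force growth = (3408.9 − 3300) / 3300 = 3.3%.
Labor's share = 1 − 0.33 = 0.67.
The capital stock: 0.33 × 6.6 = 2.178 pp.
The labor force: 0.67 × 3.3 = 2.211 pp.
TFP growth = 7.4 − 4.389 = 3.011%.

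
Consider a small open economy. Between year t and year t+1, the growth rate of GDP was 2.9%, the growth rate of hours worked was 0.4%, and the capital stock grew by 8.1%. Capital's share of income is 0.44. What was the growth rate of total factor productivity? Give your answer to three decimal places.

-0.888%

Labor's share = 1 − 0.44 = 0.56.
The capital stock: 0.44 × 8.1 = 3.564 pp.
Hours worked: 0.56 × 0.4 = 0.224 pp.
TFP growth = 2.9 − 3.788 = -0.888%.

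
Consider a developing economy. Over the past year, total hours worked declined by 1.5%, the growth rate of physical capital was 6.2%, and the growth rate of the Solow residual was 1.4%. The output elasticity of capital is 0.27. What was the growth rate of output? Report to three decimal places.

Labor's share = 1 − 0.27 = 0.73.
Physical capital: 0.27 × 6.2 = 1.674 pp.
Total hours worked: 0.73 × (-1.5) = -1.095 pp.
Output growth = 1.4 + 0.579 = 1.979%.

1.979%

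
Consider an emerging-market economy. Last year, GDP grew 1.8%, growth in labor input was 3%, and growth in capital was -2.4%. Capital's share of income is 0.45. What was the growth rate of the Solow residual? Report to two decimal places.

Labor's share = 1 − 0.45 = 0.55.
Capital: 0.45 × (-2.4) = -1.08 pp.
Labor input: 0.55 × 3 = 1.65 pp.
TFP growth = 1.8 − 0.57 = 1.23%.

1.23%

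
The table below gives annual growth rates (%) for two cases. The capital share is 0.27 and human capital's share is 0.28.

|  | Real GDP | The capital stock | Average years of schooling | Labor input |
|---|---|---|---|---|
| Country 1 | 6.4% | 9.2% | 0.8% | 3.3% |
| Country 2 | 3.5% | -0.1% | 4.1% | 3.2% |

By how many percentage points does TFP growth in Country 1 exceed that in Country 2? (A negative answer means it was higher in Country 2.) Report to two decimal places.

1.27 percentage points

Labor's share = 1 − 0.27 − 0.28 = 0.45.
Country 1: TFP = 6.4 − 2.484 − 0.224 − 1.485 = 2.207%.
Country 2: TFP = 3.5 + 0.027 − 1.148 − 1.44 = 0.939%.
Difference = 2.207 − (0.939) = 1.268 pp.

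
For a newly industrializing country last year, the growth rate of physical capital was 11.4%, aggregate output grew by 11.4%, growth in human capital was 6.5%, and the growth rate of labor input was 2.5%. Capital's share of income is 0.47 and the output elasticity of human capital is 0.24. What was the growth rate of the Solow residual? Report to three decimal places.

3.757%

Labor's share = 1 − 0.47 − 0.24 = 0.29.
Physical capital: 0.47 × 11.4 = 5.358 pp.
Human capital: 0.24 × 6.5 = 1.56 pp.
Labor input: 0.29 × 2.5 = 0.725 pp.
TFP growth = 11.4 − 7.643 = 3.757%.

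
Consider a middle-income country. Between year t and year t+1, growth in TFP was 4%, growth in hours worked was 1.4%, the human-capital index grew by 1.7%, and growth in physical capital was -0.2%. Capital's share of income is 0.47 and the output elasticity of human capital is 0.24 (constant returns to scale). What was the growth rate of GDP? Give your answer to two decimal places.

4.72%

Labor's share = 1 − 0.47 − 0.24 = 0.29.
Physical capital: 0.47 × (-0.2) = -0.094 pp.
The human-capital index: 0.24 × 1.7 = 0.408 pp.
Hours worked: 0.29 × 1.4 = 0.406 pp.
Output growth = 4 + 0.72 = 4.72%.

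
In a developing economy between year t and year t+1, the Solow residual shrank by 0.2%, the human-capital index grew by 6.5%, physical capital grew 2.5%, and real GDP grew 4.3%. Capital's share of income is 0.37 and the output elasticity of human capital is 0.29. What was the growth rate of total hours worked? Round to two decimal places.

Total hours worked growth was 4.97%.

Labor's share = 1 − 0.37 − 0.29 = 0.34.
gY = gA + 0.37×2.5 + 0.29×6.5 + 0.34×g.
0.34×g = 4.3 + 0.2 − 2.81 = 1.69.
g = 1.69 / 0.34 = 4.9706%.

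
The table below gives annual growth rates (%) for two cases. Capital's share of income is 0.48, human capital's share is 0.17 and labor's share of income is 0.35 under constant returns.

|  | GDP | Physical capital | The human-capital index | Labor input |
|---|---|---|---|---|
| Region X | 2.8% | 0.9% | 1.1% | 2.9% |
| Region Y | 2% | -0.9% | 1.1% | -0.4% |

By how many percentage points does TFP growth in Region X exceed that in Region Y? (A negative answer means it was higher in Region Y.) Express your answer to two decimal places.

-1.22 percentage points

Labor's share = 1 − 0.48 − 0.17 = 0.35.
Region X: TFP = 2.8 − 0.432 − 0.187 − 1.015 = 1.166%.
Region Y: TFP = 2 + 0.432 − 0.187 + 0.14 = 2.385%.
Difference = 1.166 − (2.385) = -1.219 pp.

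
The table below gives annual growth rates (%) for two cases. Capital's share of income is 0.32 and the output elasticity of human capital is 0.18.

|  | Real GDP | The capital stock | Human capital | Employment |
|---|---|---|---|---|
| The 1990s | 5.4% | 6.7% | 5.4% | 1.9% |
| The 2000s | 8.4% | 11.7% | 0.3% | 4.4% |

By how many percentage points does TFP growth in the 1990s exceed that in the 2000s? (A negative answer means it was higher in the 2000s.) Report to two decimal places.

Labor's share = 1 − 0.32 − 0.18 = 0.5.
The 1990s: TFP = 5.4 − 2.144 − 0.972 − 0.95 = 1.334%.
The 2000s: TFP = 8.4 − 3.744 − 0.054 − 2.2 = 2.402%.
Difference = 1.334 − (2.402) = -1.068 pp.

-1.07 percentage points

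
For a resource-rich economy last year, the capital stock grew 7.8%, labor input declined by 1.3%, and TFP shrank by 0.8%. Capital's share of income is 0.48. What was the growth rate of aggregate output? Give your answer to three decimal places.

Aggregate output growth was 2.268%.

Labor's share = 1 − 0.48 = 0.52.
The capital stock: 0.48 × 7.8 = 3.744 pp.
Labor input: 0.52 × (-1.3) = -0.676 pp.
Output growth = -0.8 + 3.068 = 2.268%.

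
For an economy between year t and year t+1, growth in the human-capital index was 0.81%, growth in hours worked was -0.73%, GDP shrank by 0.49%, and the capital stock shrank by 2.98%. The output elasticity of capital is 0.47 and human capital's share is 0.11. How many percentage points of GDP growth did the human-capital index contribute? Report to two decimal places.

0.09 percentage points

Contribution = share × growth = 0.11 × 0.81 = 0.0891 pp.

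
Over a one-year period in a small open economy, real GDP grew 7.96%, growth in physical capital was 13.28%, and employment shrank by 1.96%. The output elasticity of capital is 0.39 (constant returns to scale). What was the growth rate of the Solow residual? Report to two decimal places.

3.98%

Labor's share = 1 − 0.39 = 0.61.
Physical capital: 0.39 × 13.28 = 5.1792 pp.
Employment: 0.61 × (-1.96) = -1.1956 pp.
TFP growth = 7.96 − 3.9836 = 3.9764%.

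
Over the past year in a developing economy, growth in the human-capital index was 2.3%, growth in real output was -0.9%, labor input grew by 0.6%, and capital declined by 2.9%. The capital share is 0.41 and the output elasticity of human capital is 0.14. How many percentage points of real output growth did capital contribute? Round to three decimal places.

Contribution = share × growth = 0.41 × (-2.9) = -1.189 pp.

-1.189 pp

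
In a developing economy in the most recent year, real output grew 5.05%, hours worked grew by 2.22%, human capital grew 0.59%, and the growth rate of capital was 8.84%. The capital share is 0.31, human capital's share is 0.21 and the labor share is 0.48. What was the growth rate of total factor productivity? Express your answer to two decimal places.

Labor's share = 1 − 0.31 − 0.21 = 0.48.
Capital: 0.31 × 8.84 = 2.7404 pp.
Human capital: 0.21 × 0.59 = 0.1239 pp.
Hours worked: 0.48 × 2.22 = 1.0656 pp.
TFP growth = 5.05 − 3.9299 = 1.1201%.

1.12%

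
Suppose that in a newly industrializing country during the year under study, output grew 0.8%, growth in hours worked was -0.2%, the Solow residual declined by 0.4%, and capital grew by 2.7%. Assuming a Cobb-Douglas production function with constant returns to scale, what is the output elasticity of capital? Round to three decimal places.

gY = gA + α·gK + (1−α)·gL, so gY − gA − gL = α(gK − gL).
0.8 + 0.4 + 0.2 = α × (2.7 − (-0.2)).
1.4 = 2.9 α, so α = 0.48276.

α = 0.483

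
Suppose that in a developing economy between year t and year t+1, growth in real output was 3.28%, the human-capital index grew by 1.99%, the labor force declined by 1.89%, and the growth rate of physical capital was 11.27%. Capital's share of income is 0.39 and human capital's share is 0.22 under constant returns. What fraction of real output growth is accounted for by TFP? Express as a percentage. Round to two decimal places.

Labor's share = 1 − 0.39 − 0.22 = 0.39.
Physical capital: 0.39 × 11.27 = 4.3953 pp.
The human-capital index: 0.22 × 1.99 = 0.4378 pp.
The labor force: 0.39 × (-1.89) = -0.7371 pp.
TFP growth = 3.28 − 4.096 = -0.816%.
TFP share of growth = -0.816 / 3.28 × 100 = -24.878%.

-24.88%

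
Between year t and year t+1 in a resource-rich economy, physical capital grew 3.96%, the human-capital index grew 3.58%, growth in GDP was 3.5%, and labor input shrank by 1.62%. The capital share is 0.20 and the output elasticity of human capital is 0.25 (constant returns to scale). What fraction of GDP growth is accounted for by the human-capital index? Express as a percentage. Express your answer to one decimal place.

The human-capital index contributed 0.25 × 3.58 = 0.895 pp.
Share of growth = 0.895 / 3.5 × 100 = 25.571%.

25.6%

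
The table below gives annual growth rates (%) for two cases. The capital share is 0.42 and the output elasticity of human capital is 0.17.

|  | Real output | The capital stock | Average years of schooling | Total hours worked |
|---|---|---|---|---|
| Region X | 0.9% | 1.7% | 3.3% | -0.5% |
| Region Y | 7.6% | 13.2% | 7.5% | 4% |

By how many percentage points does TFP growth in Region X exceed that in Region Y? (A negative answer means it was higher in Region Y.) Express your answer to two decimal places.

Labor's share = 1 − 0.42 − 0.17 = 0.41.
Region X: TFP = 0.9 − 0.714 − 0.561 + 0.205 = -0.17%.
Region Y: TFP = 7.6 − 5.544 − 1.275 − 1.64 = -0.859%.
Difference = -0.17 − (-0.859) = 0.689 pp.

0.69 percentage points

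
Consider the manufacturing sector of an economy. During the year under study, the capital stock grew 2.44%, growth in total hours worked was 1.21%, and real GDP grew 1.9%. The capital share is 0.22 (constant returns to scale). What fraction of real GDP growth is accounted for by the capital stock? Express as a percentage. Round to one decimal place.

The capital stock contributed 0.22 × 2.44 = 0.5368 pp.
Share of growth = 0.5368 / 1.9 × 100 = 28.253%.

The capital stock accounted for 28.3% of growth.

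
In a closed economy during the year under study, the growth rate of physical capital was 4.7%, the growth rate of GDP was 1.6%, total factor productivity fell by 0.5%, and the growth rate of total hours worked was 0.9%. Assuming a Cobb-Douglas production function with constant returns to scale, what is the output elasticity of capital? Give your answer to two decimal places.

0.32

gY = gA + α·gK + (1−α)·gL, so gY − gA − gL = α(gK − gL).
1.6 + 0.5 − 0.9 = α × (4.7 − 0.9).
1.2 = 3.8 α, so α = 0.3158.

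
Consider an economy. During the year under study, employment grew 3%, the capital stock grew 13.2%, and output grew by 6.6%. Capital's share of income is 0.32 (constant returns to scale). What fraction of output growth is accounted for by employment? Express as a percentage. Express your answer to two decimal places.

Labor's share = 1 − 0.32 = 0.68.
Employment contributed 0.68 × 3 = 2.04 pp.
Share of growth = 2.04 / 6.6 × 100 = 30.9091%.

30.91%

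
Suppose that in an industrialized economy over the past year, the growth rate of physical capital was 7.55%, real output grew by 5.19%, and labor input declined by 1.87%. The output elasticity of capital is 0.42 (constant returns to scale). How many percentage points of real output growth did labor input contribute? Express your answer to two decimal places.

Labor's share = 1 − 0.42 = 0.58.
Contribution = share × growth = 0.58 × (-1.87) = -1.0846 pp.

-1.08 pp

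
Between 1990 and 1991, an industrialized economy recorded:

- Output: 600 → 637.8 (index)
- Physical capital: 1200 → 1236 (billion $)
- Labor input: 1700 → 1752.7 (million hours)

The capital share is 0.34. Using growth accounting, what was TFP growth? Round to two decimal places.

Output growth = (637.8 − 600) / 600 = 6.3%.
Physical capital growth = (1236 − 1200) / 1200 = 3%.
Labor input growth = (1752.7 − 1700) / 1700 = 3.1%.
Labor's share = 1 − 0.34 = 0.66.
Physical capital: 0.34 × 3 = 1.02 pp.
Labor input: 0.66 × 3.1 = 2.046 pp.
TFP growth = 6.3 − 3.066 = 3.234%.

3.23%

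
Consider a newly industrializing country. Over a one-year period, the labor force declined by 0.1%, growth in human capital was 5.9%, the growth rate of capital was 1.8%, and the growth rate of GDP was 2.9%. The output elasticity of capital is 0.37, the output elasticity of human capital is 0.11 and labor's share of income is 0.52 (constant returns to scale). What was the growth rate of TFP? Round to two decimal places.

TFP grew 1.64%.

Labor's share = 1 − 0.37 − 0.11 = 0.52.
Capital: 0.37 × 1.8 = 0.666 pp.
Human capital: 0.11 × 5.9 = 0.649 pp.
The labor force: 0.52 × (-0.1) = -0.052 pp.
TFP growth = 2.9 − 1.263 = 1.637%.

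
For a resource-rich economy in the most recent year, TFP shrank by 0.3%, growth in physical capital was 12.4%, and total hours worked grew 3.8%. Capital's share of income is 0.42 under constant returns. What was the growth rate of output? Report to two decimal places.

Labor's share = 1 − 0.42 = 0.58.
Physical capital: 0.42 × 12.4 = 5.208 pp.
Total hours worked: 0.58 × 3.8 = 2.204 pp.
Output growth = -0.3 + 7.412 = 7.112%.

Output grew 7.11%.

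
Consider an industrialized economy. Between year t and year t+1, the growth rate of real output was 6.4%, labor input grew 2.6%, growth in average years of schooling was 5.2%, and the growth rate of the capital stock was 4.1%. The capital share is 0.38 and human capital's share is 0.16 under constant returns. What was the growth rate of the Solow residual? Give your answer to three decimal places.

Labor's share = 1 − 0.38 − 0.16 = 0.46.
The capital stock: 0.38 × 4.1 = 1.558 pp.
Average years of schooling: 0.16 × 5.2 = 0.832 pp.
Labor input: 0.46 × 2.6 = 1.196 pp.
TFP growth = 6.4 − 3.586 = 2.814%.

The Solow residual growth was 2.814%.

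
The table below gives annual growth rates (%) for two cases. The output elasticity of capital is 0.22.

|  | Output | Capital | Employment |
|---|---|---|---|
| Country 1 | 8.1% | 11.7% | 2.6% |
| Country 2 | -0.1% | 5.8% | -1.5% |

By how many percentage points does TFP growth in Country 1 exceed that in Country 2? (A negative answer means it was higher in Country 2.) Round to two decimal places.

3.70 percentage points

Labor's share = 1 − 0.22 = 0.78.
Country 1: TFP = 8.1 − 2.574 − 2.028 = 3.498%.
Country 2: TFP = -0.1 − 1.276 + 1.17 = -0.206%.
Difference = 3.498 − (-0.206) = 3.704 pp.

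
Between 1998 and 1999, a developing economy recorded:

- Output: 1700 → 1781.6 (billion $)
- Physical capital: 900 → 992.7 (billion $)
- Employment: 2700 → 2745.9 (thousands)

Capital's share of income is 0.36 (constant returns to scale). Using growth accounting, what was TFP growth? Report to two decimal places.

Output growth = (1781.6 − 1700) / 1700 = 4.8%.
Physical capital growth = (992.7 − 900) / 900 = 10.3%.
Employment growth = (2745.9 − 2700) / 2700 = 1.7%.
Labor's share = 1 − 0.36 = 0.64.
Physical capital: 0.36 × 10.3 = 3.708 pp.
Employment: 0.64 × 1.7 = 1.088 pp.
TFP growth = 4.8 − 4.796 = 0.004%.

0.00%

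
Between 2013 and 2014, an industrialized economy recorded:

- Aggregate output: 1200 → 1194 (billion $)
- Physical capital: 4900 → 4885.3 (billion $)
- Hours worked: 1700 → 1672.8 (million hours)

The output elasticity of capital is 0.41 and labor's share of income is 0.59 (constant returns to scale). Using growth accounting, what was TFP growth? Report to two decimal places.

TFP growth was 0.57%.

Aggregate output growth = (1194 − 1200) / 1200 = -0.5%.
Physical capital growth = (4885.3 − 4900) / 4900 = -0.3%.
Hours worked growth = (1672.8 − 1700) / 1700 = -1.6%.
Labor's share = 1 − 0.41 = 0.59.
Physical capital: 0.41 × (-0.3) = -0.123 pp.
Hours worked: 0.59 × (-1.6) = -0.944 pp.
TFP growth = -0.5 + 1.067 = 0.567%.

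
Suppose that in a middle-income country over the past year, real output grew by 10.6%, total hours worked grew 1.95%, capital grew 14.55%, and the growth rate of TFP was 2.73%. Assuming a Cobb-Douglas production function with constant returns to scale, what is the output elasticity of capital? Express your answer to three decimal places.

gY = gA + α·gK + (1−α)·gL, so gY − gA − gL = α(gK − gL).
10.6 − 2.73 − 1.95 = α × (14.55 − 1.95).
5.92 = 12.6 α, so α = 0.46984.

The output elasticity of capital is 0.470.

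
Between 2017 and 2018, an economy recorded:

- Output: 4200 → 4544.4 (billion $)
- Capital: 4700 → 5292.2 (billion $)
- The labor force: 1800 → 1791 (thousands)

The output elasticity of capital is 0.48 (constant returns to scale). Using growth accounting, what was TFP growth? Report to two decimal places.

Output growth = (4544.4 − 4200) / 4200 = 8.2%.
Capital growth = (5292.2 − 4700) / 4700 = 12.6%.
The labor force growth = (1791 − 1800) / 1800 = -0.5%.
Labor's share = 1 − 0.48 = 0.52.
Capital: 0.48 × 12.6 = 6.048 pp.
The labor force: 0.52 × (-0.5) = -0.26 pp.
TFP growth = 8.2 − 5.788 = 2.412%.

TFP grew 2.41%.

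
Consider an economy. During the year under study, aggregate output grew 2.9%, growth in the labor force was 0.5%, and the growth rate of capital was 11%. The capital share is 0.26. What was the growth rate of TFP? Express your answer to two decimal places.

-0.33%

Labor's share = 1 − 0.26 = 0.74.
Capital: 0.26 × 11 = 2.86 pp.
The labor force: 0.74 × 0.5 = 0.37 pp.
TFP growth = 2.9 − 3.23 = -0.33%.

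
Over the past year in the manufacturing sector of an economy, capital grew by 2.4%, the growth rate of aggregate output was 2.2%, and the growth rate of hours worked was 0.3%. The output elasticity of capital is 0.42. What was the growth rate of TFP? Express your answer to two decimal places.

Labor's share = 1 − 0.42 = 0.58.
Capital: 0.42 × 2.4 = 1.008 pp.
Hours worked: 0.58 × 0.3 = 0.174 pp.
TFP growth = 2.2 − 1.182 = 1.018%.

TFP growth was 1.02%.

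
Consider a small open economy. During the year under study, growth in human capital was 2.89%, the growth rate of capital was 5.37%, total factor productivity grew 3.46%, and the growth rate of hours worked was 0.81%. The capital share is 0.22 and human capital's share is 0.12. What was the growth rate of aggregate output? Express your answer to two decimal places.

Aggregate output grew 5.52%.

Labor's share = 1 − 0.22 − 0.12 = 0.66.
Capital: 0.22 × 5.37 = 1.1814 pp.
Human capital: 0.12 × 2.89 = 0.3468 pp.
Hours worked: 0.66 × 0.81 = 0.5346 pp.
Output growth = 3.46 + 2.0628 = 5.5228%.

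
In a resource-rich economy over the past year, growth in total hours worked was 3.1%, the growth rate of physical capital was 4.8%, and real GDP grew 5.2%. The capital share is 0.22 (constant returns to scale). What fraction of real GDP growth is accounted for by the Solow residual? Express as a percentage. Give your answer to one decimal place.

Labor's share = 1 − 0.22 = 0.78.
Physical capital: 0.22 × 4.8 = 1.056 pp.
Total hours worked: 0.78 × 3.1 = 2.418 pp.
TFP growth = 5.2 − 3.474 = 1.726%.
TFP share of growth = 1.726 / 5.2 × 100 = 33.192%.

The Solow residual accounted for 33.2% of growth.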